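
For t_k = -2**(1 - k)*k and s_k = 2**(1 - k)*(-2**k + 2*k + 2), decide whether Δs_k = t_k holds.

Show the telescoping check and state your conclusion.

Valid — Δs_k = t_k.

s_(k+1) = 2**(1 - k)*(-2**k + k + 2)
s_(k+1) − s_k = -2**(1 - k)*k
(s_(k+1) − s_k) − t_k = 0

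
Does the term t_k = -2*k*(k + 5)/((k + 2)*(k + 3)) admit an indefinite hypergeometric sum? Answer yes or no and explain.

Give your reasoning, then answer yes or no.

t_(k+1)/t_k = (k + 1)*(k + 2)*(k + 6)/(k*(k + 4)*(k + 5)).
Take A(k)=k + 2, B(k)=k + 4, C(k)=k**2 + 5*k.
Need (k + 2)·f(k+1) − (k + 3)·f(k) = k**2 + 5*k.
d = 2 from the (1,1,2) case.
Coefficient equations give f(k) = k*(k - 1).
Certificate R = B(k−1)f/C = (k - 1)*(k + 3)/(k + 5) gives s_k = 2*k*(1 - k)/(k + 2).
s_(k+1) − s_k = 2*k*(-k - 5)/(k**2 + 5*k + 6) = t_k.

Yes. s_k = 2*k*(1 - k)/(k + 2).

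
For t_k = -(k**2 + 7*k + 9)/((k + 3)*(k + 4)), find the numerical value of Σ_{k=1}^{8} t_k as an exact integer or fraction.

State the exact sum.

Σ = -15/2

t_(k+1)/t_k = (k + 3)*(7*k + (k + 1)**2 + 16)/((k + 5)*(k**2 + 7*k + 9)).
Normal form (A,B,C) = (k + 3, k + 5, k**2 + 7*k + 9).
Set up (k + 3)·f(k+1) − (k + 4)·f(k) − (k**2 + 7*k + 9) = 0.
deg f ≤ 2 (via 1,1,2).
Match coefficients ⇒ f(k) = k*(k + 2).
Get s_k = R·t_k = k*(-k - 2)/(k + 3) with R(k) = B(k−1)f(k)/C(k) = k*(k + 2)*(k + 4)/(k**2 + 7*k + 9).
Check: Δs_k = (-k**2 - 7*k - 9)/(k**2 + 7*k + 12). ✓
Σ_(k=1)^(8) t_k = s_(9) − s_(1) = -33/4 − (-3/4) = -15/2.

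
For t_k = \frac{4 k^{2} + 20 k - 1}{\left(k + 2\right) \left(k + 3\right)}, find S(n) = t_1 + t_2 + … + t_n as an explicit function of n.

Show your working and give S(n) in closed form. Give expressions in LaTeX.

Compute t_(k+1)/t_k: get (k + 2)*(20*k + 4*(k + 1)**2 + 19)/((k + 4)*(4*k**2 + 20*k - 1)).
Normal form (A,B,C) = (k + 2, k + 4, k**2 + 5*k - 1/4).
Set up (k + 2)·f(k+1) − (k + 3)·f(k) − (k**2 + 5*k - 1/4) = 0.
From deg A=1, deg B=1, deg C=2: d=2.
Match coefficients ⇒ f(k) = k*(8*k - 9)/8.
Then R = B(k−1)f/C = k*(k + 3)*(8*k - 9)/(2*(4*k**2 + 20*k - 1)), so s_k = R(k)·t_k = k*(8*k - 9)/(2*(k + 2)).
s_(k+1) − s_k = (4*k**2 + 20*k - 1)/(k**2 + 5*k + 6) = t_k.
Σ_(k=1)^n t_k = s_(n+1) − s_(1) = ((8*n**2 + 7*n - 1)/(2*(n + 3))) − (-1/6), i.e. n*(12*n + 11)/(3*(n + 3)).

S(n) = \frac{n \left(12 n + 11\right)}{3 \left(n + 3\right)}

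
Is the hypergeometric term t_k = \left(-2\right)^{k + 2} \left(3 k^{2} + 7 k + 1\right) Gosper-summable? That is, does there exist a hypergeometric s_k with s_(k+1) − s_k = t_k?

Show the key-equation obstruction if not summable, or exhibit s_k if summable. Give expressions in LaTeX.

Yes. s_k = \left(-2\right)^{k + 2} \left(- k^{2} - k + 1\right).

The ratio is 2*(-3*k**2 - 13*k - 11)/(3*k**2 + 7*k + 1).
Take A(k)=-2, B(k)=1, C(k)=k**2 + 7*k/3 + 1/3.
Need (-2)·f(k+1) − (1)·f(k) = k**2 + 7*k/3 + 1/3.
d = 2 from the (0,0,2) case.
A polynomial solution: f(k) = -(k**2 + k - 1)/3.
So s_k = (B(k−1)f/C)·t_k = (-(k**2 + k - 1)/(3*k**2 + 7*k + 1))·t_k = (-2)**(k + 2)*(-k**2 - k + 1).
Verify: (-2)**(k + 2)*(3*k**2 + 7*k + 1) matches t_k.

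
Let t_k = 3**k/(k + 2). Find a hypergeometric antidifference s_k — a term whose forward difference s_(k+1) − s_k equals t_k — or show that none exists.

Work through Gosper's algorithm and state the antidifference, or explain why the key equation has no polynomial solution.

Step 1: r(k) = 3*(k + 2)/(k + 3).
Factor: A=3*k + 6; B=k + 3; C=1.
Set up (3*k + 6)·f(k+1) − (k + 2)·f(k) − (1) = 0.
Degrees (1,1,0) ⇒ d ≤ -1.
Bound -1 < 0, so the key equation has no polynomial solution.

no hypergeometric antidifference exists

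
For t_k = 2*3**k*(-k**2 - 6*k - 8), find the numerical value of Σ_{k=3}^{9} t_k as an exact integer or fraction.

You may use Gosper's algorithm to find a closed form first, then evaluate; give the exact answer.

Ratio r(k) = 3*(k**2 + 8*k + 15)/(k**2 + 6*k + 8).
A = 3, B = 1, C = k**2 + 6*k + 8.
Need (3)·f(k+1) − (1)·f(k) = k**2 + 6*k + 8.
Degrees (0,0,2) ⇒ d ≤ 2.
Match coefficients ⇒ f(k) = (k + 1)*(k + 2)/2.
So s_k = (B(k−1)f/C)·t_k = ((k + 1)/(2*(k + 4)))·t_k = 3**k*(-k**2 - 3*k - 2).
Verify: 2*3**k*(-k**2 - 6*k - 8) matches t_k.
Σ_(k=3)^(9) t_k = s_(10) − s_(3) = -7794468 − (-540) = -7793928.

Σ = -7793928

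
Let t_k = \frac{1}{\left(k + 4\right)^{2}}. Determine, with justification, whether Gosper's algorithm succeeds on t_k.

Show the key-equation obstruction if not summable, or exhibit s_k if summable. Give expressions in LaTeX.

t_(k+1)/t_k = (k + 4)**2/(k + 5)**2.
Factor: A=k**2 + 8*k + 16; B=k**2 + 10*k + 25; C=1.
Set up (k**2 + 8*k + 16)·f(k+1) − (k**2 + 8*k + 16)·f(k) − (1) = 0.
From deg A=2, deg B=2, deg C=0: d=0.
Generic f = c0 gives residual -1; -1 = 0 cannot hold, so t_k is not Gosper-summable.

No — key equation has no polynomial f.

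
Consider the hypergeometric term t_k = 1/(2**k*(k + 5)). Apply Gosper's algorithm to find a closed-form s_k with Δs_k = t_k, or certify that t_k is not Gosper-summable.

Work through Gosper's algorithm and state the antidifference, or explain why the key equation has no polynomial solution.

not Gosper-summable; s_k does not exist

Ratio r(k) = (k + 5)/(2*(k + 6)).
So A=k/2 + 5/2 and B=k + 6, with C=1.
f must satisfy (k/2 + 5/2)·f(k+1) − (k + 5)·f(k) = 1.
deg f ≤ -1 (via 1,1,0).
d = -1 < 0 ⇒ no nonzero polynomial f; not summable.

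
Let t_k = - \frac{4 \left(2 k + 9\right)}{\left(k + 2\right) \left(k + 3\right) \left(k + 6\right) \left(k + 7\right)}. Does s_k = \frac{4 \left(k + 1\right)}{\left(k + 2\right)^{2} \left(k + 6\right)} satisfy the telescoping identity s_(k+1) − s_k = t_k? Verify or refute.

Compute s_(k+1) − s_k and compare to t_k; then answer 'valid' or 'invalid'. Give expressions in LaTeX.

s_(k+1) = 4*(k + 2)/((k + 3)**2*(k + 7))
s_(k+1) − s_k = 4*(-(k + 1)*(k + 3)**2*(k + 7) + (k + 2)**3*(k + 6))/((k + 2)**2*(k + 3)**2*(k + 6)*(k + 7))
(s_(k+1) − s_k) − t_k = 4*(3*k**2 + 23*k + 39)/(k**6 + 23*k**5 + 209*k**4 + 961*k**3 + 2370*k**2 + 2988*k + 1512)

Invalid: residual \frac{4 \left(3 k^{2} + 23 k + 39\right)}{k^{6} + 23 k^{5} + 209 k^{4} + 961 k^{3} + 2370 k^{2} + 2988 k + 1512} ≠ 0.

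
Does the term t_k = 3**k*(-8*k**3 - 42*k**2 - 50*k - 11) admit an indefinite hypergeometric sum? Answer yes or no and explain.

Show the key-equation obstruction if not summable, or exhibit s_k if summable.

Yes. s_k = 3**k*(-4*k**3 - 3*k**2 + 2*k + 2).

Ratio r(k) = 3*(8*k**3 + 66*k**2 + 158*k + 111)/(8*k**3 + 42*k**2 + 50*k + 11).
A = 3, B = 1, C = k**3 + 21*k**2/4 + 25*k/4 + 11/8.
f must satisfy (3)·f(k+1) − (1)·f(k) = k**3 + 21*k**2/4 + 25*k/4 + 11/8.
d = 3 from the (0,0,3) case.
Solving with deg f ≤ 3: f(k) = (4*k**3 + 3*k**2 - 2*k - 2)/8.
Then R = B(k−1)f/C = (4*k**3 + 3*k**2 - 2*k - 2)/(8*k**3 + 42*k**2 + 50*k + 11), so s_k = R(k)·t_k = 3**k*(-4*k**3 - 3*k**2 + 2*k + 2).
Verify: 3**k*(-8*k**3 - 42*k**2 - 50*k - 11) matches t_k.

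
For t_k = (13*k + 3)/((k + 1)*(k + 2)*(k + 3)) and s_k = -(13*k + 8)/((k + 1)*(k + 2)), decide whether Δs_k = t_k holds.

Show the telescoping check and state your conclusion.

Valid — Δs_k = t_k.

s_(k+1) = (-13*k - 21)/((k + 2)*(k + 3))
s_(k+1) − s_k = (13*k + 3)/(k**3 + 6*k**2 + 11*k + 6)
(s_(k+1) − s_k) − t_k = 0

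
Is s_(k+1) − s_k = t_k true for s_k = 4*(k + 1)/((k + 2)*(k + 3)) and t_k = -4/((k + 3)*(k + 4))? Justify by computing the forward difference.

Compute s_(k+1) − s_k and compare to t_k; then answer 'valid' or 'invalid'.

s_(k+1) = 4*(k + 2)/((k + 3)*(k + 4))
s_(k+1) − s_k = -4*k/(k**3 + 9*k**2 + 26*k + 24)
(s_(k+1) − s_k) − t_k = 8/(k**3 + 9*k**2 + 26*k + 24)

Invalid: residual 8/(k**3 + 9*k**2 + 26*k + 24) ≠ 0.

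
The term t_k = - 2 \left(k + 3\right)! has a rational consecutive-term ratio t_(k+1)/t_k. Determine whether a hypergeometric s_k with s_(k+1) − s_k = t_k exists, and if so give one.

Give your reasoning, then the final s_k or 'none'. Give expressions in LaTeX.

not Gosper-summable; s_k does not exist

r(k) = k + 4 after simplifying.
So A=k + 4 and B=1, with C=1.
Solve (k + 4)·f(k+1) − (1)·f(k) = 1.
Degrees (1,0,0) ⇒ d ≤ -1.
deg f ≤ -1 is impossible — no certificate.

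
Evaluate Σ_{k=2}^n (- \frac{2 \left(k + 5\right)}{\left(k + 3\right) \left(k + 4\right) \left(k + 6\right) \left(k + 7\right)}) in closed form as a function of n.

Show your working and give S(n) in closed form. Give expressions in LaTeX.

S(n) = \frac{- n^{2} - 11 n + 12}{40 \left(n^{2} + 11 n + 28\right)}

The ratio is (k + 3)*(k + 6)**2/((k + 5)**2*(k + 8)).
So A=k + 3 and B=k + 8, with C=k**2 + 10*k + 25.
Solve (k + 3)·f(k+1) − (k + 7)·f(k) = k**2 + 10*k + 25.
Degrees (1,1,2) ⇒ d ≤ 4.
Coefficient equations give f(k) = k*(k + 4)*(k + 5)*(k + 9)/36.
Then R = B(k−1)f/C = k*(k + 4)*(k + 7)*(k + 9)/(36*(k + 5)), so s_k = R(k)·t_k = k*(-k - 9)/(18*(k**2 + 9*k + 18)).
Check: Δs_k = 2*(-k - 5)/(k**4 + 20*k**3 + 145*k**2 + 450*k + 504). ✓
s_(n+1) = (-n**2 - 11*n - 10)/(18*(n**2 + 11*n + 28)) and s_(2) = -11/360, so S(n) = (-n**2 - 11*n + 12)/(40*(n**2 + 11*n + 28)).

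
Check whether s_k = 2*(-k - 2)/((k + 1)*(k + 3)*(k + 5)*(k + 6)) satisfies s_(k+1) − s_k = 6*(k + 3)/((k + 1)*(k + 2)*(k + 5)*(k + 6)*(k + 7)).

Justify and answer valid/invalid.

Invalid: residual 2*(-4*k**2 - 27*k - 41)/(k**7 + 28*k**6 + 322*k**5 + 1960*k**4 + 6769*k**3 + 13132*k**2 + 13068*k + 5040) ≠ 0.

s_(k+1) = 2*(-k - 3)/((k + 2)*(k + 4)*(k + 6)*(k + 7))
s_(k+1) − s_k = 2*(3*k**3 + 26*k**2 + 72*k + 67)/(k**7 + 28*k**6 + 322*k**5 + 1960*k**4 + 6769*k**3 + 13132*k**2 + 13068*k + 5040)
(s_(k+1) − s_k) − t_k = 2*(-4*k**2 - 27*k - 41)/(k**7 + 28*k**6 + 322*k**5 + 1960*k**4 + 6769*k**3 + 13132*k**2 + 13068*k + 5040)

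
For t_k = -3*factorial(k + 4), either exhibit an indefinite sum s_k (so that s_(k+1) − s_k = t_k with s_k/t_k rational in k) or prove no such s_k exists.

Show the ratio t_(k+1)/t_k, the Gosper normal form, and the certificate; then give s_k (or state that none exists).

none — t_k is not Gosper-summable

r(k) = k + 5 after simplifying.
Factor: A=k + 5; B=1; C=1.
Solve (k + 5)·f(k+1) − (1)·f(k) = 1.
deg f ≤ -1 (via 1,0,0).
d = -1 < 0 ⇒ no nonzero polynomial f; not summable.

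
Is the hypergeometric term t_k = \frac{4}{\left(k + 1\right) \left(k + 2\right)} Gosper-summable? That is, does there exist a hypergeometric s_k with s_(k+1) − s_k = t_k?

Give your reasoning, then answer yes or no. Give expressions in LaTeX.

r(k) = (k + 1)/(k + 3) after simplifying.
A = k + 1, B = k + 3, C = 1.
Solve (k + 1)·f(k+1) − (k + 2)·f(k) = 1.
Bound: deg f ≤ 1.
A polynomial solution: f(k) = k.
R(k) = B(k−1)·f(k)/C(k) = k*(k + 2); s_k = R·t_k = 4*k/(k + 1).
Verify: 4/(k**2 + 3*k + 2) matches t_k.

Yes. s_k = \frac{4 k}{k + 1}.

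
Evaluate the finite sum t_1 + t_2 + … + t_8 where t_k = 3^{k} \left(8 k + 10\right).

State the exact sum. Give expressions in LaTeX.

Σ = 688896

Step 1: r(k) = 3*(4*k + 9)/(4*k + 5).
Normal form (A,B,C) = (3, 1, k + 5/4).
Set up (3)·f(k+1) − (1)·f(k) − (k + 5/4) = 0.
Degrees (0,0,1) ⇒ d ≤ 1.
A polynomial solution: f(k) = (4*k - 1)/8.
So s_k = (B(k−1)f/C)·t_k = ((4*k - 1)/(2*(4*k + 5)))·t_k = 3**k*(4*k - 1).
Verify: 3**k*(8*k + 10) matches t_k.
Sum = s_(9) − s_(1); s_(9) = 688905, s_(1) = 9 ⇒ 688896.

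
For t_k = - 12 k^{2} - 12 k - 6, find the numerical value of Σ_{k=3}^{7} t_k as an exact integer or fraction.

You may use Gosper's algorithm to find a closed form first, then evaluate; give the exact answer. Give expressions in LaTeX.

Σ = -1950

The ratio is (2*k**2 + 6*k + 5)/(2*k**2 + 2*k + 1).
So A=1 and B=1, with C=k**2 + k + 1/2.
f must satisfy (1)·f(k+1) − (1)·f(k) = k**2 + k + 1/2.
d = 3 from the (0,0,2) case.
Coefficient equations give f(k) = k*(2*k**2 + 1)/6.
Certificate R = B(k−1)f/C = k*(2*k**2 + 1)/(3*(2*k**2 + 2*k + 1)) gives s_k = -4*k**3 - 2*k.
Verify: -12*k**2 - 12*k - 6 matches t_k.
Sum = s_(8) − s_(3); s_(8) = -2064, s_(3) = -114 ⇒ -1950.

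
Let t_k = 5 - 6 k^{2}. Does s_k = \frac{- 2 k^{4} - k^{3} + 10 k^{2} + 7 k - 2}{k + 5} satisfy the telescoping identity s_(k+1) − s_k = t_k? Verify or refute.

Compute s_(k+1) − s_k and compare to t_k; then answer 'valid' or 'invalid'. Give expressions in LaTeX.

s_(k+1) = (-2*k**4 - 9*k**3 - 5*k**2 + 16*k + 12)/(k + 6)
s_(k+1) − s_k = 2*(-3*k**4 - 27*k**3 - 38*k**2 + 26*k + 36)/(k**2 + 11*k + 30)
(s_(k+1) − s_k) − t_k = 3*(4*k**3 + 33*k**2 - k - 26)/(k**2 + 11*k + 30)

Invalid: residual \frac{3 \left(4 k^{3} + 33 k^{2} - k - 26\right)}{k^{2} + 11 k + 30} ≠ 0.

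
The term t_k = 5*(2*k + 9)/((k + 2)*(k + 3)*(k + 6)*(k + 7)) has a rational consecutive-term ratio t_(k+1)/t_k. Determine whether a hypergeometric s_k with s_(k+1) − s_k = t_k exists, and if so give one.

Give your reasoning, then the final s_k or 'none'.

The ratio is (k + 2)*(k + 6)*(2*k + 11)/((k + 4)*(k + 8)*(2*k + 9)).
Take A(k)=k + 2, B(k)=k + 8, C(k)=k**3 + 27*k**2/2 + 121*k/2 + 90.
f must satisfy (k + 2)·f(k+1) − (k + 7)·f(k) = k**3 + 27*k**2/2 + 121*k/2 + 90.
Bound: deg f ≤ 5.
Solving with deg f ≤ 5: f(k) = k*(k + 3)*(k + 4)*(k + 5)*(k + 8)/24.
Get s_k = R·t_k = 5*k*(k + 8)/(12*(k**2 + 8*k + 12)) with R(k) = B(k−1)f(k)/C(k) = k*(k + 3)*(k + 7)*(k + 8)/(12*(2*k + 9)).
Δs = 5*(2*k + 9)/(k**4 + 18*k**3 + 113*k**2 + 288*k + 252), as required.

s_k = 5*k*(k + 8)/(12*(k**2 + 8*k + 12))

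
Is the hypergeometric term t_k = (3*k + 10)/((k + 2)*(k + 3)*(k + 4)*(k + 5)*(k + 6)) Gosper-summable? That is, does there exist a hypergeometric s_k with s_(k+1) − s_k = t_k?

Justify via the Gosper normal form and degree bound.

Yes. s_k = k*(k**2 + 11*k + 38)/(40*(k**3 + 11*k**2 + 38*k + 40)).

Step 1: r(k) = (k + 2)*(3*k + 13)/((k + 7)*(3*k + 10)).
So A=k + 2 and B=k + 7, with C=k + 10/3.
f must satisfy (k + 2)·f(k+1) − (k + 6)·f(k) = k + 10/3.
From deg A=1, deg B=1, deg C=1: d=4.
Match coefficients ⇒ f(k) = k*(k + 3)*(k**2 + 11*k + 38)/120.
Get s_k = R·t_k = k*(k**2 + 11*k + 38)/(40*(k**3 + 11*k**2 + 38*k + 40)) with R(k) = B(k−1)f(k)/C(k) = k*(k + 3)*(k + 6)*(k**2 + 11*k + 38)/(40*(3*k + 10)).
Check: Δs_k = (3*k + 10)/(k**5 + 20*k**4 + 155*k**3 + 580*k**2 + 1044*k + 720). ✓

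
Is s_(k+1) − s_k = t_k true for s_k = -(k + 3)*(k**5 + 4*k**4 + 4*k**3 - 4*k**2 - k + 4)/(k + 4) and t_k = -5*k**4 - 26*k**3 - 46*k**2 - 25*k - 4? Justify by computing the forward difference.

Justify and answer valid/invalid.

Invalid: residual (4*k**5 + 42*k**4 + 146*k**3 + 213*k**2 + 105*k + 12)/(k**2 + 9*k + 20) ≠ 0.

s_(k+1) = (-k**6 - 13*k**5 - 66*k**4 - 162*k**3 - 192*k**2 - 104*k - 32)/(k + 5)
s_(k+1) − s_k = (-5*k**6 - 67*k**5 - 338*k**4 - 813*k**3 - 936*k**2 - 431*k - 68)/(k**2 + 9*k + 20)
(s_(k+1) − s_k) − t_k = (4*k**5 + 42*k**4 + 146*k**3 + 213*k**2 + 105*k + 12)/(k**2 + 9*k + 20)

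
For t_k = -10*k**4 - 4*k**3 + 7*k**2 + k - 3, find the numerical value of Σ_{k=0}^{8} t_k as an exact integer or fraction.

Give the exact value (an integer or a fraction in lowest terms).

Σ = -91467

r(k) = (10*k**4 + 44*k**3 + 65*k**2 + 37*k + 9)/(10*k**4 + 4*k**3 - 7*k**2 - k + 3) after simplifying.
Factor: A=1; B=1; C=k**4 + 2*k**3/5 - 7*k**2/10 - k/10 + 3/10.
f must satisfy (1)·f(k+1) − (1)·f(k) = k**4 + 2*k**3/5 - 7*k**2/10 - k/10 + 3/10.
From deg A=0, deg B=0, deg C=4: d=5.
Match coefficients ⇒ f(k) = k*(2*k**4 - 4*k**3 - k**2 + 4*k + 2)/10.
So s_k = (B(k−1)f/C)·t_k = (k*(2*k**4 - 4*k**3 - k**2 + 4*k + 2)/(10*k**4 + 4*k**3 - 7*k**2 - k + 3))·t_k = k*(-2*k**4 + 4*k**3 + k**2 - 4*k - 2).
Check: Δs_k = -10*k**4 - 4*k**3 + 7*k**2 + k - 3. ✓
Sum = s_(9) − s_(0); s_(9) = -91467, s_(0) = 0 ⇒ -91467.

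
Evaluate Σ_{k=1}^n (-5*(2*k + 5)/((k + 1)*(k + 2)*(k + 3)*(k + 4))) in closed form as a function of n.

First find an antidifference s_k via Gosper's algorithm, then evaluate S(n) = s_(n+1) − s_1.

S(n) = 5*n*(-n - 6)/(8*(n**2 + 6*n + 8))

r(k) = (k + 1)*(2*k + 7)/((k + 5)*(2*k + 5)) after simplifying.
Gosper form: A/B · C(k+1)/C(k) with A=k + 1, B=k + 5, C=k + 5/2.
Solve (k + 1)·f(k+1) − (k + 4)·f(k) = k + 5/2.
From deg A=1, deg B=1, deg C=1: d=3.
Solve for f: f(k) = k*(k + 2)*(k + 4)/6 (degree 3 ≤ 3).
Get s_k = R·t_k = 5*k*(-k - 4)/(3*(k**2 + 4*k + 3)) with R(k) = B(k−1)f(k)/C(k) = k*(k + 2)*(k + 4)**2/(3*(2*k + 5)).
Verify: 5*(-2*k - 5)/(k**4 + 10*k**3 + 35*k**2 + 50*k + 24) matches t_k.
Evaluate: s_(n+1) = 5*(-n**2 - 6*n - 5)/(3*(n**2 + 6*n + 8)); subtract s_(1) = -25/24 ⇒ S(n) = 5*n*(-n - 6)/(8*(n**2 + 6*n + 8)).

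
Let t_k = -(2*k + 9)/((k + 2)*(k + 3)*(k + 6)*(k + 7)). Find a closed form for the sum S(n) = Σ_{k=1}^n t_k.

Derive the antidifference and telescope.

S(n) = n*(-n - 10)/(21*(n**2 + 10*n + 21))

Step 1: r(k) = (k + 2)*(k + 6)*(2*k + 11)/((k + 4)*(k + 8)*(2*k + 9)).
Factor: A=k + 2; B=k + 8; C=k**3 + 27*k**2/2 + 121*k/2 + 90.
Key eq: (k + 2)·f(k+1) = (k + 7)·f(k) + (k**3 + 27*k**2/2 + 121*k/2 + 90).
deg f ≤ 5 (via 1,1,3).
A polynomial solution: f(k) = k*(k + 3)*(k + 4)*(k + 5)*(k + 8)/24.
Get s_k = R·t_k = k*(-k - 8)/(12*(k**2 + 8*k + 12)) with R(k) = B(k−1)f(k)/C(k) = k*(k + 3)*(k + 7)*(k + 8)/(12*(2*k + 9)).
s_(k+1) − s_k = (-2*k - 9)/(k**4 + 18*k**3 + 113*k**2 + 288*k + 252) = t_k.
Σ_(k=1)^n t_k = s_(n+1) − s_(1) = ((-n**2 - 10*n - 9)/(12*(n**2 + 10*n + 21))) − (-1/28), i.e. n*(-n - 10)/(21*(n**2 + 10*n + 21)).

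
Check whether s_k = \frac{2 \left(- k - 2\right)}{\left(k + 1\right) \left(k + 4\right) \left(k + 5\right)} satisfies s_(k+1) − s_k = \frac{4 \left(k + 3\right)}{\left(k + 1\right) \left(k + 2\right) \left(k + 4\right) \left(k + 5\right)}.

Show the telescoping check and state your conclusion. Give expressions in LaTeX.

s_(k+1) = 2*(-k - 3)/((k + 2)*(k + 5)*(k + 6))
s_(k+1) − s_k = 2*(2*k**2 + 9*k + 12)/(k**5 + 18*k**4 + 121*k**3 + 372*k**2 + 508*k + 240)
(s_(k+1) − s_k) − t_k = 6*(-3*k - 8)/(k**5 + 18*k**4 + 121*k**3 + 372*k**2 + 508*k + 240)

Invalid: residual \frac{6 \left(- 3 k - 8\right)}{k^{5} + 18 k^{4} + 121 k^{3} + 372 k^{2} + 508 k + 240} ≠ 0.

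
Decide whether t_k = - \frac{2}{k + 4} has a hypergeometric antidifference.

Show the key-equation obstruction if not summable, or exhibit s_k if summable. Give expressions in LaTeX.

No. Not Gosper-summable.

r(k) = (k + 4)/(k + 5) after simplifying.
So A=k + 4 and B=k + 5, with C=1.
Set up (k + 4)·f(k+1) − (k + 4)·f(k) − (1) = 0.
From deg A=1, deg B=1, deg C=0: d=0.
Put f(k) = c0: A·f(k+1) − B(k−1)·f(k) − C = -1; need -1 = 0 — inconsistent ⇒ no f, not summable.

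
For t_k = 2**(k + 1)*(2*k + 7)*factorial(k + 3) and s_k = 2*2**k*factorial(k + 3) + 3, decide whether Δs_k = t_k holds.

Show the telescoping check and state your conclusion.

s_(k+1) = 2*2**(k + 1)*factorial(k + 4) + 3
s_(k+1) − s_k = 2**(k + 1)*(2*k + 7)*factorial(k + 3)
(s_(k+1) − s_k) − t_k = 0

Valid: the claim telescopes to t_k.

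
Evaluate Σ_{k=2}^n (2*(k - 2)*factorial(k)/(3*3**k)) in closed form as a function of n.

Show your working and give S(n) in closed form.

S(n) = 2*3**(-n - 2)*(-2*3**n + 3*n*factorial(n) + 3*factorial(n))

Compute t_(k+1)/t_k: get (k**2 - 1)/(3*(k - 2)).
Normal form (A,B,C) = (k/3 + 1/3, 1, k - 2).
Key eq: (k/3 + 1/3)·f(k+1) = (1)·f(k) + (k - 2).
From deg A=1, deg B=0, deg C=1: d=0.
Match coefficients ⇒ f(k) = 3.
Get s_k = R·t_k = 2*factorial(k)/3**k with R(k) = B(k−1)f(k)/C(k) = 3/(k - 2).
s_(k+1) − s_k = 2*(k - 2)*factorial(k)/(3*3**k) = t_k.
Telescope: S(n) = s_(n+1) − s_(2) = 2*3**(-n - 1)*factorial(n + 1) − (4/9) = 2*3**(-n - 2)*(-2*3**n + 3*n*factorial(n) + 3*factorial(n)).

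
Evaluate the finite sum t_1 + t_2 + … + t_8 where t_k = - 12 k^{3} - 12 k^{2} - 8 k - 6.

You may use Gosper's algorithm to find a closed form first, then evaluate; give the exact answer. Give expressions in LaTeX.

Ratio r(k) = (6*k**3 + 24*k**2 + 34*k + 19)/(6*k**3 + 6*k**2 + 4*k + 3).
Normal form (A,B,C) = (1, 1, k**3 + k**2 + 2*k/3 + 1/2).
Set up (1)·f(k+1) − (1)·f(k) − (k**3 + k**2 + 2*k/3 + 1/2) = 0.
Degrees (0,0,3) ⇒ d ≤ 4.
Match coefficients ⇒ f(k) = k*(3*k**3 - 2*k**2 + k + 4)/12.
So s_k = (B(k−1)f/C)·t_k = (k*(3*k**3 - 2*k**2 + k + 4)/(2*(6*k**3 + 6*k**2 + 4*k + 3)))·t_k = k*(-3*k**3 + 2*k**2 - k - 4).
Δs = -12*k**3 - 12*k**2 - 8*k - 6, as required.
Σ_(k=1)^(8) t_k = s_(9) − s_(1) = -18342 − (-6) = -18336.

Σ = -18336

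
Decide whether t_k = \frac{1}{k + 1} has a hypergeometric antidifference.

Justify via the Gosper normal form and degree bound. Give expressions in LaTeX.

t_(k+1)/t_k = (k + 1)/(k + 2).
A = k + 1, B = k + 2, C = 1.
Need (k + 1)·f(k+1) − (k + 1)·f(k) = 1.
d = 0 from the (1,1,0) case.
f = c0 ⇒ A·f(k+1) − B(k−1)·f(k) − C = -1. The system {-1 = 0} is inconsistent; no antidifference.

No. Not Gosper-summable.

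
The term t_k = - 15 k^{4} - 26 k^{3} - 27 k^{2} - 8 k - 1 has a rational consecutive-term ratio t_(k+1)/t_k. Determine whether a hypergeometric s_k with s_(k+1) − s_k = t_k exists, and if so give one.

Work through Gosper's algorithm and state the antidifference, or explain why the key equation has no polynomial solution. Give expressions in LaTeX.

s_k = k \left(- 3 k^{4} + k^{3} - k^{2} + 3 k - 1\right)

The ratio is (15*k**4 + 86*k**3 + 195*k**2 + 200*k + 77)/(15*k**4 + 26*k**3 + 27*k**2 + 8*k + 1).
Factor: A=1; B=1; C=k**4 + 26*k**3/15 + 9*k**2/5 + 8*k/15 + 1/15.
Solve (1)·f(k+1) − (1)·f(k) = k**4 + 26*k**3/15 + 9*k**2/5 + 8*k/15 + 1/15.
From deg A=0, deg B=0, deg C=4: d=5.
Solving with deg f ≤ 5: f(k) = k*(3*k**4 - k**3 + k**2 - 3*k + 1)/15.
Get s_k = R·t_k = k*(-3*k**4 + k**3 - k**2 + 3*k - 1) with R(k) = B(k−1)f(k)/C(k) = k*(3*k**4 - k**3 + k**2 - 3*k + 1)/(15*k**4 + 26*k**3 + 27*k**2 + 8*k + 1).
Verify: -15*k**4 - 26*k**3 - 27*k**2 - 8*k - 1 matches t_k.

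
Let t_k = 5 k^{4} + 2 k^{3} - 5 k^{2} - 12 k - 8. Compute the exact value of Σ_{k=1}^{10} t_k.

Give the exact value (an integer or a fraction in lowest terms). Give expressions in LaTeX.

t_(k+1)/t_k = (5*k**4 + 22*k**3 + 31*k**2 + 4*k - 18)/(5*k**4 + 2*k**3 - 5*k**2 - 12*k - 8).
Take A(k)=1, B(k)=1, C(k)=k**4 + 2*k**3/5 - k**2 - 12*k/5 - 8/5.
Key eq: (1)·f(k+1) = (1)·f(k) + (k**4 + 2*k**3/5 - k**2 - 12*k/5 - 8/5).
Bound: deg f ≤ 5.
A polynomial solution: f(k) = k*(k**4 - 2*k**3 - k**2 - 3*k - 3)/5.
Get s_k = R·t_k = k*(k**4 - 2*k**3 - k**2 - 3*k - 3) with R(k) = B(k−1)f(k)/C(k) = k*(k**4 - 2*k**3 - k**2 - 3*k - 3)/(5*k**4 + 2*k**3 - 5*k**2 - 12*k - 8).
s_(k+1) − s_k = 5*k**4 + 2*k**3 - 5*k**2 - 12*k - 8 = t_k.
Evaluate s at k=11 and k=1: 130042 and -8; difference 130050.

Σ = 130050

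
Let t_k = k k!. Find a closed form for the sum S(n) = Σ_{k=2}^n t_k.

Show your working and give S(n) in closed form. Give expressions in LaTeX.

Ratio r(k) = (k + 1)**2/k.
Take A(k)=k + 1, B(k)=1, C(k)=k.
Key eq: (k + 1)·f(k+1) = (1)·f(k) + (k).
From deg A=1, deg B=0, deg C=1: d=0.
A polynomial solution: f(k) = 1.
Certificate R = B(k−1)f/C = 1/k gives s_k = factorial(k).
Δs = k*factorial(k), as required.
Evaluate: s_(n+1) = factorial(n + 1); subtract s_(2) = 2 ⇒ S(n) = n*factorial(n) + factorial(n) - 2.

S(n) = n n! + n! - 2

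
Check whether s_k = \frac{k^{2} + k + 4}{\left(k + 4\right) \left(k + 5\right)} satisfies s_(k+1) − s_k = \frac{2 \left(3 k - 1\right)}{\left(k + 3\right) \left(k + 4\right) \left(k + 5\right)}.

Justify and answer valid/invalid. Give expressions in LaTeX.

s_(k+1) = (k + (k + 1)**2 + 5)/((k + 5)*(k + 6))
s_(k+1) − s_k = 8*k/(k**3 + 15*k**2 + 74*k + 120)
(s_(k+1) − s_k) − t_k = 2*(k**2 - 5*k + 6)/(k**4 + 18*k**3 + 119*k**2 + 342*k + 360)

Invalid: residual \frac{2 \left(k^{2} - 5 k + 6\right)}{k^{4} + 18 k^{3} + 119 k^{2} + 342 k + 360} ≠ 0.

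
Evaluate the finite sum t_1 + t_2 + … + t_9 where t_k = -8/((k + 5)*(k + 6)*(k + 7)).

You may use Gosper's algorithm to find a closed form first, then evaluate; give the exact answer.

Σ = -11/140

The ratio is (k + 5)/(k + 8).
Gosper form: A/B · C(k+1)/C(k) with A=k + 5, B=k + 8, C=1.
Solve (k + 5)·f(k+1) − (k + 7)·f(k) = 1.
From deg A=1, deg B=1, deg C=0: d=2.
A polynomial solution: f(k) = k*(k + 11)/60.
R(k) = B(k−1)·f(k)/C(k) = k*(k + 7)*(k + 11)/60; s_k = R·t_k = 2*k*(-k - 11)/(15*(k + 5)*(k + 6)).
Verify: -8/(k**3 + 18*k**2 + 107*k + 210) matches t_k.
Σ_(k=1)^(9) t_k = s_(10) − s_(1) = -7/60 − (-4/105) = -11/140.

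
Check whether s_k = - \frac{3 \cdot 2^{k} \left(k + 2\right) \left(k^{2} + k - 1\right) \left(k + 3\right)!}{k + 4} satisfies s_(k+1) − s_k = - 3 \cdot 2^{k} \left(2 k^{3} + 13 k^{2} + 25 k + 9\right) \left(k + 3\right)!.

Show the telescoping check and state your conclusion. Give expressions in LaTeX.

Invalid: residual \frac{6 \cdot 2^{k} \left(2 k^{4} + 21 k^{3} + 76 k^{2} + 108 k + 37\right) \left(k + 3\right)!}{\left(k + 4\right) \left(k + 5\right)} ≠ 0.

s_(k+1) = -6*2**k*(k + 3)*(k**2 + 3*k + 1)*factorial(k + 4)/(k + 5)
s_(k+1) − s_k = -3*2**k*(2*k**5 + 27*k**4 + 140*k**3 + 342*k**2 + 365*k + 106)*factorial(k + 3)/((k + 4)*(k + 5))
(s_(k+1) − s_k) − t_k = 6*2**k*(2*k**4 + 21*k**3 + 76*k**2 + 108*k + 37)*factorial(k + 3)/((k + 4)*(k + 5))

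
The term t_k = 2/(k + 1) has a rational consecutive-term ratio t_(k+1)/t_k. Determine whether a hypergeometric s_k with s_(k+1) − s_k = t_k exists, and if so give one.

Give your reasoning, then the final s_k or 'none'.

r(k) = (k + 1)/(k + 2) after simplifying.
Gosper form: A/B · C(k+1)/C(k) with A=k + 1, B=k + 2, C=1.
Solve (k + 1)·f(k+1) − (k + 1)·f(k) = 1.
deg f ≤ 0 (via 1,1,0).
Put f(k) = c0: A·f(k+1) − B(k−1)·f(k) − C = -1; need -1 = 0 — inconsistent ⇒ no f, not summable.

not Gosper-summable; s_k does not exist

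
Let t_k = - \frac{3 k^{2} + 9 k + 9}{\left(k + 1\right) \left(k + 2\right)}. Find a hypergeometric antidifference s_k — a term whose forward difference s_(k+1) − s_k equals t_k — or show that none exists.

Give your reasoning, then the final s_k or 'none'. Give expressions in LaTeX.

The ratio is (k + 1)*(3*k + (k + 1)**2 + 6)/((k + 3)*(k**2 + 3*k + 3)).
Gosper form: A/B · C(k+1)/C(k) with A=k + 1, B=k + 3, C=k**2 + 3*k + 3.
Need (k + 1)·f(k+1) − (k + 2)·f(k) = k**2 + 3*k + 3.
Bound: deg f ≤ 2.
A polynomial solution: f(k) = k*(k + 2).
Certificate R = B(k−1)f/C = k*(k + 2)**2/(k**2 + 3*k + 3) gives s_k = -3*k*(k + 2)/(k + 1).
Check: Δs_k = 3*(-k**2 - 3*k - 3)/(k**2 + 3*k + 2). ✓

s_k = - \frac{3 k \left(k + 2\right)}{k + 1}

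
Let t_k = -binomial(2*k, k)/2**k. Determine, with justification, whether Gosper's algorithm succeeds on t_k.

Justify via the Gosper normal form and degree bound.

Step 1: r(k) = (2*k + 1)/(k + 1).
A = 2*k + 1, B = k + 1, C = 1.
Key eq: (2*k + 1)·f(k+1) = (k)·f(k) + (1).
d = -1 from the (1,1,0) case.
deg f ≤ -1 is impossible — no certificate.

No — negative degree bound, so no certificate f.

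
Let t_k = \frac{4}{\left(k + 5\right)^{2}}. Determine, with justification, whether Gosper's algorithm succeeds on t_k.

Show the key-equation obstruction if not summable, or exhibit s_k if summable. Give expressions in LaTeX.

t_(k+1)/t_k = (k + 5)**2/(k + 6)**2.
Gosper form: A/B · C(k+1)/C(k) with A=k**2 + 10*k + 25, B=k**2 + 12*k + 36, C=1.
f must satisfy (k**2 + 10*k + 25)·f(k+1) − (k**2 + 10*k + 25)·f(k) = 1.
Degrees (2,2,0) ⇒ d ≤ 0.
f = c0 ⇒ A·f(k+1) − B(k−1)·f(k) − C = -1. The system {-1 = 0} is inconsistent; no antidifference.

No — t_k has no hypergeometric antidifference.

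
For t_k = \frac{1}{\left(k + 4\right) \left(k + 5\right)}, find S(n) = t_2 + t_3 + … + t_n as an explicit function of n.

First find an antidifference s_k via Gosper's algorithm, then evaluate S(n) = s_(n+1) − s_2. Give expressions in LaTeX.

t_(k+1)/t_k = (k + 4)/(k + 6).
Factor: A=k + 4; B=k + 6; C=1.
f must satisfy (k + 4)·f(k+1) − (k + 5)·f(k) = 1.
d = 1 from the (1,1,0) case.
Solving with deg f ≤ 1: f(k) = k/4.
Then R = B(k−1)f/C = k*(k + 5)/4, so s_k = R(k)·t_k = k/(4*(k + 4)).
Δs = 1/(k**2 + 9*k + 20), as required.
Evaluate: s_(n+1) = (n + 1)/(4*(n + 5)); subtract s_(2) = 1/12 ⇒ S(n) = (n - 1)/(6*(n + 5)).

S(n) = \frac{n - 1}{6 \left(n + 5\right)}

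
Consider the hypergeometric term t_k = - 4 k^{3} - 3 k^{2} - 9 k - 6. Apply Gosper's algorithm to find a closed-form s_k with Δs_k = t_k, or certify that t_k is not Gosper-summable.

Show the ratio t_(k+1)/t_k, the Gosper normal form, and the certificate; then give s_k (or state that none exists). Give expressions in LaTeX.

s_k = k \left(- k^{3} + k^{2} - 4 k - 2\right)

Compute t_(k+1)/t_k: get (4*k**3 + 15*k**2 + 27*k + 22)/(4*k**3 + 3*k**2 + 9*k + 6).
Normal form (A,B,C) = (1, 1, k**3 + 3*k**2/4 + 9*k/4 + 3/2).
Set up (1)·f(k+1) − (1)·f(k) − (k**3 + 3*k**2/4 + 9*k/4 + 3/2) = 0.
Bound: deg f ≤ 4.
Match coefficients ⇒ f(k) = k*(k**3 - k**2 + 4*k + 2)/4.
Certificate R = B(k−1)f/C = k*(k**3 - k**2 + 4*k + 2)/(4*k**3 + 3*k**2 + 9*k + 6) gives s_k = k*(-k**3 + k**2 - 4*k - 2).
s_(k+1) − s_k = -4*k**3 - 3*k**2 - 9*k - 6 = t_k.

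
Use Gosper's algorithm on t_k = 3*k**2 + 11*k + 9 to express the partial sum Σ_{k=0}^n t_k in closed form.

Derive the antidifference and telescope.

The ratio is (3*k**2 + 17*k + 23)/(3*k**2 + 11*k + 9).
Normal form (A,B,C) = (1, 1, k**2 + 11*k/3 + 3).
Solve (1)·f(k+1) − (1)·f(k) = k**2 + 11*k/3 + 3.
From deg A=0, deg B=0, deg C=2: d=3.
A polynomial solution: f(k) = k*(k + 2)**2/3.
So s_k = (B(k−1)f/C)·t_k = (k*(k + 2)**2/(3*k**2 + 11*k + 9))·t_k = k*(k**2 + 4*k + 4).
Verify: 3*k**2 + 11*k + 9 matches t_k.
s_(n+1) = n**3 + 7*n**2 + 15*n + 9 and s_(0) = 0, so S(n) = n**3 + 7*n**2 + 15*n + 9.

S(n) = n**3 + 7*n**2 + 15*n + 9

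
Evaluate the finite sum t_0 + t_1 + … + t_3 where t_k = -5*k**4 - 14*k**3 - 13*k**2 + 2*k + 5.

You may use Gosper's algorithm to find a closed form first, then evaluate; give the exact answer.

Ratio r(k) = (5*k**4 + 34*k**3 + 85*k**2 + 86*k + 25)/(5*k**4 + 14*k**3 + 13*k**2 - 2*k - 5).
Factor: A=1; B=1; C=k**4 + 14*k**3/5 + 13*k**2/5 - 2*k/5 - 1.
Key eq: (1)·f(k+1) = (1)·f(k) + (k**4 + 14*k**3/5 + 13*k**2/5 - 2*k/5 - 1).
deg f ≤ 5 (via 0,0,4).
Solve for f: f(k) = k*(k**2 - k - 1)*(k**2 + 2*k + 2)/5 (degree 5 ≤ 5).
Then R = B(k−1)f/C = k*(k**2 - k - 1)*(k**2 + 2*k + 2)/(5*k**4 + 14*k**3 + 13*k**2 - 2*k - 5), so s_k = R(k)·t_k = k*(-k**4 - k**3 + k**2 + 4*k + 2).
Verify: -5*k**4 - 14*k**3 - 13*k**2 + 2*k + 5 matches t_k.
Σ_(k=0)^(3) t_k = s_(4) − s_(0) = -1144 − (0) = -1144.

Σ = -1144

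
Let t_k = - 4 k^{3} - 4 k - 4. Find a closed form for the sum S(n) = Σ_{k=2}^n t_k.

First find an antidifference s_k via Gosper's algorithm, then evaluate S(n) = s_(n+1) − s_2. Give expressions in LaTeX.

S(n) = - n^{4} - 2 n^{3} - 3 n^{2} - 6 n + 12

Compute t_(k+1)/t_k: get (k + (k + 1)**3 + 2)/(k**3 + k + 1).
Gosper form: A/B · C(k+1)/C(k) with A=1, B=1, C=k**3 + k + 1.
f must satisfy (1)·f(k+1) − (1)·f(k) = k**3 + k + 1.
Degrees (0,0,3) ⇒ d ≤ 4.
Match coefficients ⇒ f(k) = k*(k**3 - 2*k**2 + 3*k + 2)/4.
Certificate R = B(k−1)f/C = k*(k**3 - 2*k**2 + 3*k + 2)/(4*(k**3 + k + 1)) gives s_k = k*(-k**3 + 2*k**2 - 3*k - 2).
Verify: -4*k**3 - 4*k - 4 matches t_k.
s_(n+1) = -n**4 - 2*n**3 - 3*n**2 - 6*n - 4 and s_(2) = -16, so S(n) = -n**4 - 2*n**3 - 3*n**2 - 6*n + 12.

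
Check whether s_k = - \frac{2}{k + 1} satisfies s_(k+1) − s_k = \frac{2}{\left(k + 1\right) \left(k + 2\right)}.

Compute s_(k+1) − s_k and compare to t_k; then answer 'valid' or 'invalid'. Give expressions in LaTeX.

s_(k+1) = -2/(k + 2)
s_(k+1) − s_k = 2/((k + 1)*(k + 2))
(s_(k+1) − s_k) − t_k = 0

Valid — Δs_k = t_k.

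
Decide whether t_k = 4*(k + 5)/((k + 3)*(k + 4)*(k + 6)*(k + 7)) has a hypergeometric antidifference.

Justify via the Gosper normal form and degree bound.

Ratio r(k) = (k + 3)*(k + 6)**2/((k + 5)**2*(k + 8)).
Take A(k)=k + 3, B(k)=k + 8, C(k)=k**2 + 10*k + 25.
Need (k + 3)·f(k+1) − (k + 7)·f(k) = k**2 + 10*k + 25.
From deg A=1, deg B=1, deg C=2: d=4.
Coefficient equations give f(k) = k*(k + 4)*(k + 5)*(k + 9)/36.
So s_k = (B(k−1)f/C)·t_k = (k*(k + 4)*(k + 7)*(k + 9)/(36*(k + 5)))·t_k = k*(k + 9)/(9*(k**2 + 9*k + 18)).
Δs = 4*(k + 5)/(k**4 + 20*k**3 + 145*k**2 + 450*k + 504), as required.

Yes. s_k = k*(k + 9)/(9*(k**2 + 9*k + 18)).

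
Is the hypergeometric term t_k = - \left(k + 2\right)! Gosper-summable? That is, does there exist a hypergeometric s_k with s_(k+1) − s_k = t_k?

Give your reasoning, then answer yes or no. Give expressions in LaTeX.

r(k) = k + 3 after simplifying.
Factor: A=k + 3; B=1; C=1.
Solve (k + 3)·f(k+1) − (1)·f(k) = 1.
Degrees (1,0,0) ⇒ d ≤ -1.
deg f ≤ -1 is impossible — no certificate.

No — key equation has no polynomial f.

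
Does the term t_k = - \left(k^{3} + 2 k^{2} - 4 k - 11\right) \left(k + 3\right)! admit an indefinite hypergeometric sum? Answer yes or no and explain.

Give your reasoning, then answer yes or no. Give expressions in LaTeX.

Compute t_(k+1)/t_k: get (k**4 + 9*k**3 + 23*k**2 - 48)/(k**3 + 2*k**2 - 4*k - 11).
Normal form (A,B,C) = (k + 4, 1, k**3 + 2*k**2 - 4*k - 11).
Need (k + 4)·f(k+1) − (1)·f(k) = k**3 + 2*k**2 - 4*k - 11.
deg f ≤ 2 (via 1,0,3).
A polynomial solution: f(k) = k**2 - 3*k - 1.
Then R = B(k−1)f/C = (k**2 - 3*k - 1)/(k**3 + 2*k**2 - 4*k - 11), so s_k = R(k)·t_k = (-k**2 + 3*k + 1)*factorial(k + 3).
s_(k+1) − s_k = -(k**3 + 2*k**2 - 4*k - 11)*factorial(k + 3) = t_k.

Yes. s_k = \left(- k^{2} + 3 k + 1\right) \left(k + 3\right)!.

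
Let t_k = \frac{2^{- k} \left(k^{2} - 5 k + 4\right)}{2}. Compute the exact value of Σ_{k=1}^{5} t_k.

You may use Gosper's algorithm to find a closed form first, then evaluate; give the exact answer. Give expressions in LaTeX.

Σ = -5/16

Step 1: r(k) = k*(k - 3)/(2*(k**2 - 5*k + 4)).
Gosper form: A/B · C(k+1)/C(k) with A=1/2, B=1, C=k**2 - 5*k + 4.
f must satisfy (1/2)·f(k+1) − (1)·f(k) = k**2 - 5*k + 4.
Bound: deg f ≤ 2.
Coefficient equations give f(k) = -2*(k - 2)*(k - 1).
Then R = B(k−1)f/C = -2*(k - 2)/(k - 4), so s_k = R(k)·t_k = (-k**2 + 3*k - 2)/2**k.
s_(k+1) − s_k = (k**2 - 5*k + 4)/(2*2**k) = t_k.
Telescoping: Σ = s_(6) − s_(1) = -5/16 − (0) = -5/16.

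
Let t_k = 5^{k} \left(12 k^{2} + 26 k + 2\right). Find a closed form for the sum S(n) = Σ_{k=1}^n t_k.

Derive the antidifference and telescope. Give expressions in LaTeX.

S(n) = 5^{n + 1} n \left(3 n + 5\right)

Compute t_(k+1)/t_k: get 5*(6*k**2 + 25*k + 20)/(6*k**2 + 13*k + 1).
Gosper form: A/B · C(k+1)/C(k) with A=5, B=1, C=k**2 + 13*k/6 + 1/6.
Key eq: (5)·f(k+1) = (1)·f(k) + (k**2 + 13*k/6 + 1/6).
d = 2 from the (0,0,2) case.
A polynomial solution: f(k) = (k - 1)*(3*k + 2)/12.
So s_k = (B(k−1)f/C)·t_k = ((k - 1)*(3*k + 2)/(2*(6*k**2 + 13*k + 1)))·t_k = 5**k*(3*k**2 - k - 2).
Check: Δs_k = 5**k*(12*k**2 + 26*k + 2). ✓
Σ_(k=1)^n t_k = s_(n+1) − s_(1) = (5**(n + 1)*n*(3*n + 5)) − (0), i.e. 5**(n + 1)*n*(3*n + 5).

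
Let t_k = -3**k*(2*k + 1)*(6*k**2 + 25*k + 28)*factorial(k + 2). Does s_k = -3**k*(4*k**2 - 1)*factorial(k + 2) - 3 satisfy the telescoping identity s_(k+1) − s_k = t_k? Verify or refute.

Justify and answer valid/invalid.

valid; difference matches t_k

s_(k+1) = -3**(k + 1)*(4*(k + 1)**2 - 1)*factorial(k + 3) - 3
s_(k+1) − s_k = -3**k*(2*k + 1)*(6*k**2 + 25*k + 28)*factorial(k + 2)
(s_(k+1) − s_k) − t_k = 0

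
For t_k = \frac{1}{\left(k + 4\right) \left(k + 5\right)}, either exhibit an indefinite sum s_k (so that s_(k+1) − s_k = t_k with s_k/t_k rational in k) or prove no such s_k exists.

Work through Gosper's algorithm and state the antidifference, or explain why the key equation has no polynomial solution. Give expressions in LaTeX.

Step 1: r(k) = (k + 4)/(k + 6).
Take A(k)=k + 4, B(k)=k + 6, C(k)=1.
Solve (k + 4)·f(k+1) − (k + 5)·f(k) = 1.
Bound: deg f ≤ 1.
A polynomial solution: f(k) = k/4.
So s_k = (B(k−1)f/C)·t_k = (k*(k + 5)/4)·t_k = k/(4*(k + 4)).
s_(k+1) − s_k = 1/(k**2 + 9*k + 20) = t_k.

s_k = \frac{k}{4 \left(k + 4\right)}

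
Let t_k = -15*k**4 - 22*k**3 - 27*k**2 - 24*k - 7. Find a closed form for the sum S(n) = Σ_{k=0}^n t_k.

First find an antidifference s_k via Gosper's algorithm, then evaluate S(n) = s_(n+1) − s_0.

S(n) = -3*n**5 - 13*n**4 - 25*n**3 - 31*n**2 - 23*n - 7

r(k) = (15*k**4 + 82*k**3 + 183*k**2 + 204*k + 95)/(15*k**4 + 22*k**3 + 27*k**2 + 24*k + 7) after simplifying.
Normal form (A,B,C) = (1, 1, k**4 + 22*k**3/15 + 9*k**2/5 + 8*k/5 + 7/15).
Key eq: (1)·f(k+1) = (1)·f(k) + (k**4 + 22*k**3/15 + 9*k**2/5 + 8*k/5 + 7/15).
From deg A=0, deg B=0, deg C=4: d=5.
A polynomial solution: f(k) = k*(3*k**4 - 2*k**3 + 3*k**2 + 4*k - 1)/15.
R(k) = B(k−1)·f(k)/C(k) = k*(3*k**4 - 2*k**3 + 3*k**2 + 4*k - 1)/(15*k**4 + 22*k**3 + 27*k**2 + 24*k + 7); s_k = R·t_k = k*(-3*k**4 + 2*k**3 - 3*k**2 - 4*k + 1).
s_(k+1) − s_k = -15*k**4 - 22*k**3 - 27*k**2 - 24*k - 7 = t_k.
Evaluate: s_(n+1) = -3*n**5 - 13*n**4 - 25*n**3 - 31*n**2 - 23*n - 7; subtract s_(0) = 0 ⇒ S(n) = -3*n**5 - 13*n**4 - 25*n**3 - 31*n**2 - 23*n - 7.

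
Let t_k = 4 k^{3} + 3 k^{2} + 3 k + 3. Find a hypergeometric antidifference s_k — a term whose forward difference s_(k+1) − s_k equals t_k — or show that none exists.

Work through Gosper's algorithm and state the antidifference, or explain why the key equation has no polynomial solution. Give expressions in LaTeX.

s_k = k \left(k^{3} - k^{2} + k + 2\right)

Step 1: r(k) = (4*k**3 + 15*k**2 + 21*k + 13)/(4*k**3 + 3*k**2 + 3*k + 3).
Normal form (A,B,C) = (1, 1, k**3 + 3*k**2/4 + 3*k/4 + 3/4).
Solve (1)·f(k+1) − (1)·f(k) = k**3 + 3*k**2/4 + 3*k/4 + 3/4.
d = 4 from the (0,0,3) case.
Coefficient equations give f(k) = k*(k**3 - k**2 + k + 2)/4.
Certificate R = B(k−1)f/C = k*(k**3 - k**2 + k + 2)/(4*k**3 + 3*k**2 + 3*k + 3) gives s_k = k*(k**3 - k**2 + k + 2).
Verify: 4*k**3 + 3*k**2 + 3*k + 3 matches t_k.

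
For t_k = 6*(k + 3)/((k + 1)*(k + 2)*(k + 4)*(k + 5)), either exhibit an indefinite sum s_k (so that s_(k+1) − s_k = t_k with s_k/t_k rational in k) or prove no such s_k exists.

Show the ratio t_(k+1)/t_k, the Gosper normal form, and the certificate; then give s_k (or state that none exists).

s_k = 3*k*(k + 5)/(4*(k**2 + 5*k + 4))

r(k) = (k + 1)*(k + 4)**2/((k + 3)**2*(k + 6)) after simplifying.
A = k + 1, B = k + 6, C = k**2 + 6*k + 9.
Set up (k + 1)·f(k+1) − (k + 5)·f(k) − (k**2 + 6*k + 9) = 0.
Bound: deg f ≤ 4.
Coefficient equations give f(k) = k*(k + 2)*(k + 3)*(k + 5)/8.
Certificate R = B(k−1)f/C = k*(k + 2)*(k + 5)**2/(8*(k + 3)) gives s_k = 3*k*(k + 5)/(4*(k**2 + 5*k + 4)).
Δs = 6*(k + 3)/(k**4 + 12*k**3 + 49*k**2 + 78*k + 40), as required.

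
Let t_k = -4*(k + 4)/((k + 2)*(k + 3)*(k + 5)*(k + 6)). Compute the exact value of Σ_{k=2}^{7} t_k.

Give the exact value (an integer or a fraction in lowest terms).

The ratio is (k + 2)*(k + 5)**2/((k + 4)**2*(k + 7)).
Normal form (A,B,C) = (k + 2, k + 7, k**2 + 8*k + 16).
Need (k + 2)·f(k+1) − (k + 6)·f(k) = k**2 + 8*k + 16.
deg f ≤ 4 (via 1,1,2).
Solve for f: f(k) = k*(k + 3)*(k + 4)*(k + 7)/20 (degree 4 ≤ 4).
So s_k = (B(k−1)f/C)·t_k = (k*(k + 3)*(k + 6)*(k + 7)/(20*(k + 4)))·t_k = k*(-k - 7)/(5*(k**2 + 7*k + 10)).
s_(k+1) − s_k = 4*(-k - 4)/(k**4 + 16*k**3 + 91*k**2 + 216*k + 180) = t_k.
Σ_(k=2)^(7) t_k = s_(8) − s_(2) = -12/65 − (-9/70) = -51/910.

Σ = -51/910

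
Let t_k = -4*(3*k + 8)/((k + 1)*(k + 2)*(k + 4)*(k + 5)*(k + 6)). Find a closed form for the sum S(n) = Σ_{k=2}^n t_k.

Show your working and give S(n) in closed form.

t_(k+1)/t_k = (k + 1)*(k + 4)*(3*k + 11)/((k + 3)*(k + 7)*(3*k + 8)).
So A=k + 1 and B=k + 7, with C=k**2 + 17*k/3 + 8.
Solve (k + 1)·f(k+1) − (k + 6)·f(k) = k**2 + 17*k/3 + 8.
From deg A=1, deg B=1, deg C=2: d=5.
Solve for f: f(k) = k*(k + 2)*(k + 3)*(k**2 + 10*k + 29)/60 (degree 5 ≤ 5).
Certificate R = B(k−1)f/C = k*(k + 2)*(k + 6)*(k**2 + 10*k + 29)/(20*(3*k + 8)) gives s_k = k*(-k**2 - 10*k - 29)/(5*(k**3 + 10*k**2 + 29*k + 20)).
s_(k+1) − s_k = 4*(-3*k - 8)/(k**5 + 18*k**4 + 121*k**3 + 372*k**2 + 508*k + 240) = t_k.
s_(n+1) = (-n**3 - 13*n**2 - 52*n - 40)/(5*(n**3 + 13*n**2 + 52*n + 60)) and s_(2) = -53/315, so S(n) = 2*(-n**3 - 13*n**2 - 52*n + 66)/(63*(n**3 + 13*n**2 + 52*n + 60)).

S(n) = 2*(-n**3 - 13*n**2 - 52*n + 66)/(63*(n**3 + 13*n**2 + 52*n + 60))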